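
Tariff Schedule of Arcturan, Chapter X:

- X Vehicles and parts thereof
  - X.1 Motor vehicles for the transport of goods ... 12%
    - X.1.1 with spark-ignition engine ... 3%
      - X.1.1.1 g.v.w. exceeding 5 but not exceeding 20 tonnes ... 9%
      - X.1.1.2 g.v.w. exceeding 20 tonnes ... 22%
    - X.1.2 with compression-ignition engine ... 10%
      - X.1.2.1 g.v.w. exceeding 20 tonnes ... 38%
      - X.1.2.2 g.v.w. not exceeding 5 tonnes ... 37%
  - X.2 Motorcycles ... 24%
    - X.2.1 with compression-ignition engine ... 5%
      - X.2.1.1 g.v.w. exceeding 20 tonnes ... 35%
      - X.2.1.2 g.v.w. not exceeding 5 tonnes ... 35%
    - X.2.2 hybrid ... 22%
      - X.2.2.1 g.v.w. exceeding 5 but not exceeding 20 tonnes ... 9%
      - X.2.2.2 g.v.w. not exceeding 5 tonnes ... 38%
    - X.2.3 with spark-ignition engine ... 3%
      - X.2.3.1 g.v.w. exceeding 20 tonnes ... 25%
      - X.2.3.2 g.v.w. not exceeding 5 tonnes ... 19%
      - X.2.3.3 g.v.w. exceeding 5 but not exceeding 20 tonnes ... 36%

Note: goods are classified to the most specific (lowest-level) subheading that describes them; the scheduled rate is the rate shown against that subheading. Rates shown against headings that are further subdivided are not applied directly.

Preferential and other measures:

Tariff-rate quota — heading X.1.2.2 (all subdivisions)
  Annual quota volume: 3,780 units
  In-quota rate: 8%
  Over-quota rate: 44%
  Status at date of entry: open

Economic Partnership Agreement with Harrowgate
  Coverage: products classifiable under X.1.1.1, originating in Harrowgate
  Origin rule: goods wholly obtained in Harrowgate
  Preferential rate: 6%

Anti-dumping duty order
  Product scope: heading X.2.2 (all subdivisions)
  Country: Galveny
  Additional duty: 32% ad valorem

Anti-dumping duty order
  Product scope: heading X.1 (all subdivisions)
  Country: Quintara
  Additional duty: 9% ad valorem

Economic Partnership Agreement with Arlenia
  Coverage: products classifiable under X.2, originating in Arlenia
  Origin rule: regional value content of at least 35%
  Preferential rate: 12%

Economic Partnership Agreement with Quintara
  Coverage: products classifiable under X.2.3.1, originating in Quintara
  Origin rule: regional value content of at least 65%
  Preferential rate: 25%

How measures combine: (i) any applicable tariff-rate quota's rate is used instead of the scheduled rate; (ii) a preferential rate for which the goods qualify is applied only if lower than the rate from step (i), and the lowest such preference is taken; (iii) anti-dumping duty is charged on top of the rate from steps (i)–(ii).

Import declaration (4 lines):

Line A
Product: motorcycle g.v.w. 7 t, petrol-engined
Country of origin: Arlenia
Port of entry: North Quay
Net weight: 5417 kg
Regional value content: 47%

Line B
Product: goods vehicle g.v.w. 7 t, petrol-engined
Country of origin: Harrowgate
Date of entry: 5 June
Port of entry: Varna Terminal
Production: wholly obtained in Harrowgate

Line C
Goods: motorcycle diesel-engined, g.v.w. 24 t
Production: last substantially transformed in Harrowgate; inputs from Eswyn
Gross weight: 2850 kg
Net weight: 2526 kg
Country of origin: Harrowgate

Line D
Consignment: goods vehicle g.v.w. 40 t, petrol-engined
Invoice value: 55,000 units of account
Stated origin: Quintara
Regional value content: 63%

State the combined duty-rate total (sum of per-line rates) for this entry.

Line A: motorcycle → X.2; petrol-engined → X.2.3; g.v.w. 7 t → X.2.3.3. Scheduled 36%. Arlenia agreement on X.2: RVC ≥ 35% → 12% available; preferential 12%. → 12%.
Line B: goods vehicle → X.1; petrol-engined → X.1.1; g.v.w. 7 t → X.1.1.1. Scheduled 9%. Harrowgate agreement on X.1.1.1: wholly obtained → 6% available; preferential 6%. → 6%.
Line C: motorcycle → X.2; diesel-engined → X.2.1; g.v.w. 24 t → X.2.1.1. Scheduled 35%. Harrowgate agreement on X.1.1.1: X.2.1.1 not covered. → 35%.
Line D: goods vehicle → X.1; petrol-engined → X.1.1; g.v.w. 40 t → X.1.1.2. Scheduled 22%. Quintara agreement on X.2.3.1: X.1.1.2 not covered; anti-dumping (Quintara, X.1): +9%; total 22% + 9% = 31%. → 31%.
Sum: 12% + 6% + 35% + 31% = 84%.

84%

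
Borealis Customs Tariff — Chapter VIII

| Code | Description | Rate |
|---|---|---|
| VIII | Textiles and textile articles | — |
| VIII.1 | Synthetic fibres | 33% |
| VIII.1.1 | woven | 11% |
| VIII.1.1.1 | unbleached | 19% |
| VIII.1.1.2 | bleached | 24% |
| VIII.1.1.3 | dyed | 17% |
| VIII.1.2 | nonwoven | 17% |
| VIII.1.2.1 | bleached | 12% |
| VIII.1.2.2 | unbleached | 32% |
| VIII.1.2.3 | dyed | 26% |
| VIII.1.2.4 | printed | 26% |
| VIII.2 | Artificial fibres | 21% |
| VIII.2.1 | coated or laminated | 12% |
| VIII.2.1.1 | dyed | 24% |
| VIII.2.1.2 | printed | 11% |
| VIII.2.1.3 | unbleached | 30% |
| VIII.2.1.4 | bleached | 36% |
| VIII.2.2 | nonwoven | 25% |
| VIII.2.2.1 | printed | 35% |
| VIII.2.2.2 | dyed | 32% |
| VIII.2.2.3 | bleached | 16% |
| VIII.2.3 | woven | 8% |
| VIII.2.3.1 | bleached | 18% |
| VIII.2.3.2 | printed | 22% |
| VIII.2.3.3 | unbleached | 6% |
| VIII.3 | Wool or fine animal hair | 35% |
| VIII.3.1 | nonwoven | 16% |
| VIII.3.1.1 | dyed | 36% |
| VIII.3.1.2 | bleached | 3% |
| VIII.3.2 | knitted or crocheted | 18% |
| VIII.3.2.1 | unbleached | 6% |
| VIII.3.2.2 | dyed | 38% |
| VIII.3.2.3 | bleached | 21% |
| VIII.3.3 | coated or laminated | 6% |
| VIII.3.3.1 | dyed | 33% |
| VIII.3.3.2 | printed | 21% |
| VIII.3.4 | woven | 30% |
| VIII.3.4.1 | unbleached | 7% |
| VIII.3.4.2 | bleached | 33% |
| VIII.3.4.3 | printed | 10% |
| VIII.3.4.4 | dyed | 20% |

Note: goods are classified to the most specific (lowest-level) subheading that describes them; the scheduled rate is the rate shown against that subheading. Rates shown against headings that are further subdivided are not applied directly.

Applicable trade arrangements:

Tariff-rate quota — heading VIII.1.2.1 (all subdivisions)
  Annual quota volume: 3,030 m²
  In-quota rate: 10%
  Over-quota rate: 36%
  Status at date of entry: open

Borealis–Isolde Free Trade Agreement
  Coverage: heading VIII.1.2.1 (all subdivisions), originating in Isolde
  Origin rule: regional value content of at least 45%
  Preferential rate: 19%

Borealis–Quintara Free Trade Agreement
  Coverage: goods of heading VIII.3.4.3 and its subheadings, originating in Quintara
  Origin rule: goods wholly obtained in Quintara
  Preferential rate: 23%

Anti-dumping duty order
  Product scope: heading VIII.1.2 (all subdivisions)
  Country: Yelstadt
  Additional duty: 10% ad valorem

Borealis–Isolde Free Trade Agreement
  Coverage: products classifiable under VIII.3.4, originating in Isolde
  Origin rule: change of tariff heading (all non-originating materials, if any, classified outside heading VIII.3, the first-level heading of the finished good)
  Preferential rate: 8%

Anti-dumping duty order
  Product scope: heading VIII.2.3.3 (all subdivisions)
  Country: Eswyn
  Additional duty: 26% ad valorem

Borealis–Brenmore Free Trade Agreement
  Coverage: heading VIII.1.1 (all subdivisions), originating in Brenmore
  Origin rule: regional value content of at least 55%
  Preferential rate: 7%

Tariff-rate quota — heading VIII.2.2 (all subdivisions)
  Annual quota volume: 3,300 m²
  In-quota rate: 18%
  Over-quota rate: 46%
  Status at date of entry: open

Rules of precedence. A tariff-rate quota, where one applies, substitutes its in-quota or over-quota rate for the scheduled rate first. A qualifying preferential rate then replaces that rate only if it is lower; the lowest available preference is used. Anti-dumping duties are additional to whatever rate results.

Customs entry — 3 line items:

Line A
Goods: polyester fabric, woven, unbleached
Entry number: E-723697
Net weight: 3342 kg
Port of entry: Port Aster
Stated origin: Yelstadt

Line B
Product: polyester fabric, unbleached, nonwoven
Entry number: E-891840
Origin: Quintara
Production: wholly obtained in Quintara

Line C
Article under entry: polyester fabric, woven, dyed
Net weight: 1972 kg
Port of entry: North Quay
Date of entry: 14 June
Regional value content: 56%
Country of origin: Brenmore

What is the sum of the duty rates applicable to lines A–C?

58%

Line A: polyester → VIII.1; woven → VIII.1.1; unbleached → VIII.1.1.1. Scheduled 19%. No special measure applies. → 19%.
Line B: polyester → VIII.1; nonwoven → VIII.1.2; unbleached → VIII.1.2.2. Scheduled 32%. Quintara agreement on VIII.3.4.3: VIII.1.2.2 not covered. → 32%.
Line C: polyester → VIII.1; woven → VIII.1.1; dyed → VIII.1.1.3. Scheduled 17%. Brenmore agreement on VIII.1.1: RVC ≥ 55% → 7% available; preferential 7%. → 7%.
Sum: 19% + 32% + 7% = 58%.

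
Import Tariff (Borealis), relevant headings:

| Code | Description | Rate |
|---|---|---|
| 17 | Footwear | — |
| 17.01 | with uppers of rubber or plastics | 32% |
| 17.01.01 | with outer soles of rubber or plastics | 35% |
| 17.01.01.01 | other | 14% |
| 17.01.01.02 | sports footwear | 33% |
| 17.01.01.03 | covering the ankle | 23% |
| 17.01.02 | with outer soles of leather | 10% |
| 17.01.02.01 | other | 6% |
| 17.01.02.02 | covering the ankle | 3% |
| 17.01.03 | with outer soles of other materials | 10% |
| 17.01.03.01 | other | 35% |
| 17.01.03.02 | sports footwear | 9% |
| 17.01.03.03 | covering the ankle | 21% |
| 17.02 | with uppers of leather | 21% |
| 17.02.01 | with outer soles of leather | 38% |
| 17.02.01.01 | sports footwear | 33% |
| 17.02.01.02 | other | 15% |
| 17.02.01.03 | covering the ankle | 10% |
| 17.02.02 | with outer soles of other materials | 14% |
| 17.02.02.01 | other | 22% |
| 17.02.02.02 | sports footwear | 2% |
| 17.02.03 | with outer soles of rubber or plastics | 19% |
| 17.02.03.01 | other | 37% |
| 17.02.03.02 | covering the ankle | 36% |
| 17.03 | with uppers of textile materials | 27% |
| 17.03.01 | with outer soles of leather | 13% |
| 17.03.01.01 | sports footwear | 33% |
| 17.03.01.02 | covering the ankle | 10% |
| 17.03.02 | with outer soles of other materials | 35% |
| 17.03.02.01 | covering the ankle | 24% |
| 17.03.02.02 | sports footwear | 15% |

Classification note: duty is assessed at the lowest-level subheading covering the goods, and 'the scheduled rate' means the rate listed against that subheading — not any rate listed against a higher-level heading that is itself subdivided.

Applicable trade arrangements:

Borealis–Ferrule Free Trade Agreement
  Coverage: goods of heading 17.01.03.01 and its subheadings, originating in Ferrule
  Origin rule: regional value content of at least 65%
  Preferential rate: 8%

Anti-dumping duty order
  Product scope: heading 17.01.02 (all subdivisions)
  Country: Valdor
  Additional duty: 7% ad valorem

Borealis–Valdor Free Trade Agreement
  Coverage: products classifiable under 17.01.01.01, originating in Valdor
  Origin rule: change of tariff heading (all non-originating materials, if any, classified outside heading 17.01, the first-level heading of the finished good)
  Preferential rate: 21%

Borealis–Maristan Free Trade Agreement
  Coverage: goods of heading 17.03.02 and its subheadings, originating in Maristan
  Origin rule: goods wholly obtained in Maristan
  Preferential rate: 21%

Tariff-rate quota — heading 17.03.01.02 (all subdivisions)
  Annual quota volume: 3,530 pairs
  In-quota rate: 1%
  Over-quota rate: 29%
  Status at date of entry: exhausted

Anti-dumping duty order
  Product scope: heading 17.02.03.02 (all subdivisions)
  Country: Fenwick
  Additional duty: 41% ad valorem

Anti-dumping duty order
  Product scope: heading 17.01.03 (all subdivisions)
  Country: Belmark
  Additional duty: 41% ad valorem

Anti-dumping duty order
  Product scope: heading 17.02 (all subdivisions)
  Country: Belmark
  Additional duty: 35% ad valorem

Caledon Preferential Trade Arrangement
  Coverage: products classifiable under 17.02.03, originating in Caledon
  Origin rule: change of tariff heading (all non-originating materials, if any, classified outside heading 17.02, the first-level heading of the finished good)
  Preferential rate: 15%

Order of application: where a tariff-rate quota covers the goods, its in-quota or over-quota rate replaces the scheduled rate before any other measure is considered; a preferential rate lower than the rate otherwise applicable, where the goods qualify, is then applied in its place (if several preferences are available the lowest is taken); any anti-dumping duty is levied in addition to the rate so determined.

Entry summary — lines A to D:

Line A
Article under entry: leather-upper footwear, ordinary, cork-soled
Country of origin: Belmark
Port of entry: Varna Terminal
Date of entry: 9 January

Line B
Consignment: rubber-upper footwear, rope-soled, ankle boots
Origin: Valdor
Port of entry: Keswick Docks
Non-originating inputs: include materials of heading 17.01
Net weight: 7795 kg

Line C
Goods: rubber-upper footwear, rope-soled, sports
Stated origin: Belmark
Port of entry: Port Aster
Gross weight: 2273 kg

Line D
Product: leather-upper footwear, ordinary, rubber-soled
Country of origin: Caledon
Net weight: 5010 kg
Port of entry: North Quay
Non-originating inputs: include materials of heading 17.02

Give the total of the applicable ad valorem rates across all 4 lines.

Line A: leather-upper → 17.02; cork-soled → 17.02.02; ordinary → 17.02.02.01. Scheduled 22%. anti-dumping (Belmark, 17.02): +35%; total 22% + 35% = 57%. → 57%.
Line B: rubber-upper → 17.01; rope-soled → 17.01.03; ankle boots → 17.01.03.03. Scheduled 21%. Valdor agreement on 17.01.01.01: 17.01.03.03 not covered. → 21%.
Line C: rubber-upper → 17.01; rope-soled → 17.01.03; sports → 17.01.03.02. Scheduled 9%. anti-dumping (Belmark, 17.01.03): +41%; total 9% + 41% = 50%. → 50%.
Line D: leather-upper → 17.02; rubber-soled → 17.02.03; ordinary → 17.02.03.01. Scheduled 37%. Caledon agreement on 17.02.03: CTH not met. → 37%.
Sum: 57% + 21% + 50% + 37% = 165%.

165%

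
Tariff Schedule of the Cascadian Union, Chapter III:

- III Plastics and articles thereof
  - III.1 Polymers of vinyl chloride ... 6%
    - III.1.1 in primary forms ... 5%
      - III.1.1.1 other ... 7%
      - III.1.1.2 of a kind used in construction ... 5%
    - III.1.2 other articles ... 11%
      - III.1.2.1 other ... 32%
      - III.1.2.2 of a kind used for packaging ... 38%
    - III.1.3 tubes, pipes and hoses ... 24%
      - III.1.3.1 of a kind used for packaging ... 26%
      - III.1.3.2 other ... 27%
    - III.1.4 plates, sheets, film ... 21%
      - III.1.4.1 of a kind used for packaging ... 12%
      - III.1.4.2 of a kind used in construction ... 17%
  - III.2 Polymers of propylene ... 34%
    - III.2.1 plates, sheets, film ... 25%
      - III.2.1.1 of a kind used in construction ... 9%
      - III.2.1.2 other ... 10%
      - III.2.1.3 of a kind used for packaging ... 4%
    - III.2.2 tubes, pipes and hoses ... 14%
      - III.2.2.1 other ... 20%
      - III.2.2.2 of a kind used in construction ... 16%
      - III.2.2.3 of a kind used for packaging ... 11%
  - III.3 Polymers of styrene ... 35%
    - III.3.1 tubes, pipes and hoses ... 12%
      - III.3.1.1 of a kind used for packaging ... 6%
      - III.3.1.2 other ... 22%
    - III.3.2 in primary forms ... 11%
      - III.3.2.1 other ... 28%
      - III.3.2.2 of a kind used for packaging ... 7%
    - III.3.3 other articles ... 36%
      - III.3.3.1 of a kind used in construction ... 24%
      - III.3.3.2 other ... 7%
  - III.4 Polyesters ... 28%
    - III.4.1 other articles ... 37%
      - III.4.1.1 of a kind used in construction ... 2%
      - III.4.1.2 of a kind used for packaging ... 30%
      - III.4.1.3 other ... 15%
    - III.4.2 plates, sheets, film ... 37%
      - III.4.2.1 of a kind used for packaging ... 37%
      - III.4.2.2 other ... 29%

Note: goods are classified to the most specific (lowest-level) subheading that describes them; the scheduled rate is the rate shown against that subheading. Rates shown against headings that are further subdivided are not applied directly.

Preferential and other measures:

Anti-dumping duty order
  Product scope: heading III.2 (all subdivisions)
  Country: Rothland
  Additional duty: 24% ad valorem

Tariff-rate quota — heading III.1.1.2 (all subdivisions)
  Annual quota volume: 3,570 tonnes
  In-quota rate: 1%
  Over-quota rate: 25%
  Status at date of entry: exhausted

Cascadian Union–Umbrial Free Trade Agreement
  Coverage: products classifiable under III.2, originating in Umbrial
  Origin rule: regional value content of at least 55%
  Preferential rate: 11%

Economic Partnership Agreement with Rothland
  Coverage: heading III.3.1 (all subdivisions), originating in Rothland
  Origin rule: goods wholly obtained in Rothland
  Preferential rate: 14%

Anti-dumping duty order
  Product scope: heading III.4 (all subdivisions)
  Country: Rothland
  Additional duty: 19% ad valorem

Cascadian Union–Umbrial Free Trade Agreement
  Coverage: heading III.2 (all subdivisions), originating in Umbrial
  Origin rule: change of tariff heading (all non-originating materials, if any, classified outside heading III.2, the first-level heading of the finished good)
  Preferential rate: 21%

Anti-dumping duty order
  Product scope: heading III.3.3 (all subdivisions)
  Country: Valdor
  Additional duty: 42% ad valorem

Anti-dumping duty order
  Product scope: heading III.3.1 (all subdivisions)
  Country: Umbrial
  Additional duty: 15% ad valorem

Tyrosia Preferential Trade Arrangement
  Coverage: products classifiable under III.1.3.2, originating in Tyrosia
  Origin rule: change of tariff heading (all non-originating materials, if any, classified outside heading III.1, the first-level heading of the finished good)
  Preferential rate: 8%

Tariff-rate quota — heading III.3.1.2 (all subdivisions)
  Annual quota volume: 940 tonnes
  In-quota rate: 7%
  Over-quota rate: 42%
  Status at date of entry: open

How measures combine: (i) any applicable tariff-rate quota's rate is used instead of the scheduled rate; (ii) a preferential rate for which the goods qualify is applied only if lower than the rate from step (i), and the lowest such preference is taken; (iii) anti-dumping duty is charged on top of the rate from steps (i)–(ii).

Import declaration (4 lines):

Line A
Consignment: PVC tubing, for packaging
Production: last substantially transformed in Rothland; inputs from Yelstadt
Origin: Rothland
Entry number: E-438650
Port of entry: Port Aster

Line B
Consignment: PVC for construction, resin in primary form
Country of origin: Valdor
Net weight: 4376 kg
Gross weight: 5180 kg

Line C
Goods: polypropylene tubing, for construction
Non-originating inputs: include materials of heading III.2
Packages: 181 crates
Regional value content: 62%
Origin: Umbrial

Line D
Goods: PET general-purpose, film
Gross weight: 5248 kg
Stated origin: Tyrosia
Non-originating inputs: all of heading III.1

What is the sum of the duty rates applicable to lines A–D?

91%

Line A: PVC → III.1; tubing → III.1.3; for packaging → III.1.3.1. Scheduled 26%. Rothland agreement on III.3.1: III.1.3.1 not covered. → 26%.
Line B: PVC → III.1; resin in primary form → III.1.1; for construction → III.1.1.2. Scheduled 5%. quota on III.1.1.2 exhausted → over-quota 25%. → 25%.
Line C: polypropylene → III.2; tubing → III.2.2; for construction → III.2.2.2. Scheduled 16%. Umbrial agreement on III.2: RVC ≥ 55% → 11% available; Umbrial agreement on III.2: CTH not met; preferential 11%. → 11%.
Line D: PET → III.4; film → III.4.2; general-purpose → III.4.2.2. Scheduled 29%. Tyrosia agreement on III.1.3.2: III.4.2.2 not covered. → 29%.
Sum: 26% + 25% + 11% + 29% = 91%.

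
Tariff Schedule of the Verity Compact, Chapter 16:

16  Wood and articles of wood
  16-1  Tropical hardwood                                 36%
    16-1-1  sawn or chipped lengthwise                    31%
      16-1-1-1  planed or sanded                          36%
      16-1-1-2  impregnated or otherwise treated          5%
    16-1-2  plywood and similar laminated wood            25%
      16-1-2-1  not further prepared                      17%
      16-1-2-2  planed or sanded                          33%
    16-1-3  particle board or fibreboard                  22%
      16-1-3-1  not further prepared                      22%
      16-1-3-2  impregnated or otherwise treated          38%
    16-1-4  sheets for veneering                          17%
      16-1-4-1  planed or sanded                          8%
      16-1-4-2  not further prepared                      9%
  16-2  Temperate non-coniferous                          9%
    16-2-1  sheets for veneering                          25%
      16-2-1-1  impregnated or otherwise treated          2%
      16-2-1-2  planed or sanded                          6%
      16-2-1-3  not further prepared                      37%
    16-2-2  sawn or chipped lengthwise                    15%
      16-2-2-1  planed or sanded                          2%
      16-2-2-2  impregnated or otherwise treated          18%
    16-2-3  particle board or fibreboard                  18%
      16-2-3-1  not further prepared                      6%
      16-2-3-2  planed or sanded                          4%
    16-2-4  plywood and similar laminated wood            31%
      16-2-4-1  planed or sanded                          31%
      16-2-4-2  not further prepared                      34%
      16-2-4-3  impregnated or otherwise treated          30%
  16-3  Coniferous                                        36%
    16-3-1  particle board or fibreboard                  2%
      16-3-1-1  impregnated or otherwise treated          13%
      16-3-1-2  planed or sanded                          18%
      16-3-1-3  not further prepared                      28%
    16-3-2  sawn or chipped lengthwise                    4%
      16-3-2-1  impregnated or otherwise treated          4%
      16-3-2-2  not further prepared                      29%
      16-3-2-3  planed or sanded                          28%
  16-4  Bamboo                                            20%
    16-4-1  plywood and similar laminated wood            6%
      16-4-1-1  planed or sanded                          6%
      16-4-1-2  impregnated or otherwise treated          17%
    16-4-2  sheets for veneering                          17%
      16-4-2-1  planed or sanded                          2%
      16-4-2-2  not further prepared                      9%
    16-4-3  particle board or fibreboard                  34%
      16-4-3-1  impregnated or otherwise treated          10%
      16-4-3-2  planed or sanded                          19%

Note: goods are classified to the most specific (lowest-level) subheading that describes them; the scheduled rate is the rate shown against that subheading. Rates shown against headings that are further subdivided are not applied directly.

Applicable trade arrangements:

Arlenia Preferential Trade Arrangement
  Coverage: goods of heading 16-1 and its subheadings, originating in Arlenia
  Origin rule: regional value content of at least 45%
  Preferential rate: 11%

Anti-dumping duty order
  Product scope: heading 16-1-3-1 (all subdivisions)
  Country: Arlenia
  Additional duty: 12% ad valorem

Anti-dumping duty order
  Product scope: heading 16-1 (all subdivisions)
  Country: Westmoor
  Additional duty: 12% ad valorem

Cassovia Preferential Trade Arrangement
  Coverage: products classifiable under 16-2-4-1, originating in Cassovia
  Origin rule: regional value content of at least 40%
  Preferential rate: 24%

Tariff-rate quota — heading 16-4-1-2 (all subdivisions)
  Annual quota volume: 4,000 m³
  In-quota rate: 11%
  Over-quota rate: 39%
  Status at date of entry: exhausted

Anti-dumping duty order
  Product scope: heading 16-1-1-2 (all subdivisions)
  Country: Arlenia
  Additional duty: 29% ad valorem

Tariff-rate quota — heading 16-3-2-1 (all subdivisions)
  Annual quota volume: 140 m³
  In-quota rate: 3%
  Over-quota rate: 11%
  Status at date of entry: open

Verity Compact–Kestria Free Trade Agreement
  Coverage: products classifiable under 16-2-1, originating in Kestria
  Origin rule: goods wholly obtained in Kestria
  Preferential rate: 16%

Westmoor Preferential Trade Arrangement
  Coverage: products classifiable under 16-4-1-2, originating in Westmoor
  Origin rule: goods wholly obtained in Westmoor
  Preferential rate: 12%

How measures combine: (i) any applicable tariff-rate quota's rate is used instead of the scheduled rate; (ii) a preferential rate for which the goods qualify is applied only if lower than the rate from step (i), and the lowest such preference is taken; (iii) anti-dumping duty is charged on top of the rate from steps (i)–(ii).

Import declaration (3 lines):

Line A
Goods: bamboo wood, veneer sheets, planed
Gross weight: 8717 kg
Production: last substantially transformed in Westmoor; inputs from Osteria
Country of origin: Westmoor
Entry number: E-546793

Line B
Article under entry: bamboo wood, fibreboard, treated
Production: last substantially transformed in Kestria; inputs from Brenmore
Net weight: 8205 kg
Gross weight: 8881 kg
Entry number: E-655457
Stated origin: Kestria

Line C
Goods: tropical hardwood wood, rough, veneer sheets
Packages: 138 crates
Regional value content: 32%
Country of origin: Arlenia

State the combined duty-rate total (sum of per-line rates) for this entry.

Line A: bamboo → 16-4; veneer sheets → 16-4-2; planed → 16-4-2-1. Scheduled 2%. Westmoor agreement on 16-4-1-2: 16-4-2-1 not covered. → 2%.
Line B: bamboo → 16-4; fibreboard → 16-4-3; treated → 16-4-3-1. Scheduled 10%. Kestria agreement on 16-2-1: 16-4-3-1 not covered. → 10%.
Line C: tropical hardwood → 16-1; veneer sheets → 16-1-4; rough → 16-1-4-2. Scheduled 9%. Arlenia agreement on 16-1: RVC < 45%. → 9%.
Sum: 2% + 10% + 9% = 21%.

21%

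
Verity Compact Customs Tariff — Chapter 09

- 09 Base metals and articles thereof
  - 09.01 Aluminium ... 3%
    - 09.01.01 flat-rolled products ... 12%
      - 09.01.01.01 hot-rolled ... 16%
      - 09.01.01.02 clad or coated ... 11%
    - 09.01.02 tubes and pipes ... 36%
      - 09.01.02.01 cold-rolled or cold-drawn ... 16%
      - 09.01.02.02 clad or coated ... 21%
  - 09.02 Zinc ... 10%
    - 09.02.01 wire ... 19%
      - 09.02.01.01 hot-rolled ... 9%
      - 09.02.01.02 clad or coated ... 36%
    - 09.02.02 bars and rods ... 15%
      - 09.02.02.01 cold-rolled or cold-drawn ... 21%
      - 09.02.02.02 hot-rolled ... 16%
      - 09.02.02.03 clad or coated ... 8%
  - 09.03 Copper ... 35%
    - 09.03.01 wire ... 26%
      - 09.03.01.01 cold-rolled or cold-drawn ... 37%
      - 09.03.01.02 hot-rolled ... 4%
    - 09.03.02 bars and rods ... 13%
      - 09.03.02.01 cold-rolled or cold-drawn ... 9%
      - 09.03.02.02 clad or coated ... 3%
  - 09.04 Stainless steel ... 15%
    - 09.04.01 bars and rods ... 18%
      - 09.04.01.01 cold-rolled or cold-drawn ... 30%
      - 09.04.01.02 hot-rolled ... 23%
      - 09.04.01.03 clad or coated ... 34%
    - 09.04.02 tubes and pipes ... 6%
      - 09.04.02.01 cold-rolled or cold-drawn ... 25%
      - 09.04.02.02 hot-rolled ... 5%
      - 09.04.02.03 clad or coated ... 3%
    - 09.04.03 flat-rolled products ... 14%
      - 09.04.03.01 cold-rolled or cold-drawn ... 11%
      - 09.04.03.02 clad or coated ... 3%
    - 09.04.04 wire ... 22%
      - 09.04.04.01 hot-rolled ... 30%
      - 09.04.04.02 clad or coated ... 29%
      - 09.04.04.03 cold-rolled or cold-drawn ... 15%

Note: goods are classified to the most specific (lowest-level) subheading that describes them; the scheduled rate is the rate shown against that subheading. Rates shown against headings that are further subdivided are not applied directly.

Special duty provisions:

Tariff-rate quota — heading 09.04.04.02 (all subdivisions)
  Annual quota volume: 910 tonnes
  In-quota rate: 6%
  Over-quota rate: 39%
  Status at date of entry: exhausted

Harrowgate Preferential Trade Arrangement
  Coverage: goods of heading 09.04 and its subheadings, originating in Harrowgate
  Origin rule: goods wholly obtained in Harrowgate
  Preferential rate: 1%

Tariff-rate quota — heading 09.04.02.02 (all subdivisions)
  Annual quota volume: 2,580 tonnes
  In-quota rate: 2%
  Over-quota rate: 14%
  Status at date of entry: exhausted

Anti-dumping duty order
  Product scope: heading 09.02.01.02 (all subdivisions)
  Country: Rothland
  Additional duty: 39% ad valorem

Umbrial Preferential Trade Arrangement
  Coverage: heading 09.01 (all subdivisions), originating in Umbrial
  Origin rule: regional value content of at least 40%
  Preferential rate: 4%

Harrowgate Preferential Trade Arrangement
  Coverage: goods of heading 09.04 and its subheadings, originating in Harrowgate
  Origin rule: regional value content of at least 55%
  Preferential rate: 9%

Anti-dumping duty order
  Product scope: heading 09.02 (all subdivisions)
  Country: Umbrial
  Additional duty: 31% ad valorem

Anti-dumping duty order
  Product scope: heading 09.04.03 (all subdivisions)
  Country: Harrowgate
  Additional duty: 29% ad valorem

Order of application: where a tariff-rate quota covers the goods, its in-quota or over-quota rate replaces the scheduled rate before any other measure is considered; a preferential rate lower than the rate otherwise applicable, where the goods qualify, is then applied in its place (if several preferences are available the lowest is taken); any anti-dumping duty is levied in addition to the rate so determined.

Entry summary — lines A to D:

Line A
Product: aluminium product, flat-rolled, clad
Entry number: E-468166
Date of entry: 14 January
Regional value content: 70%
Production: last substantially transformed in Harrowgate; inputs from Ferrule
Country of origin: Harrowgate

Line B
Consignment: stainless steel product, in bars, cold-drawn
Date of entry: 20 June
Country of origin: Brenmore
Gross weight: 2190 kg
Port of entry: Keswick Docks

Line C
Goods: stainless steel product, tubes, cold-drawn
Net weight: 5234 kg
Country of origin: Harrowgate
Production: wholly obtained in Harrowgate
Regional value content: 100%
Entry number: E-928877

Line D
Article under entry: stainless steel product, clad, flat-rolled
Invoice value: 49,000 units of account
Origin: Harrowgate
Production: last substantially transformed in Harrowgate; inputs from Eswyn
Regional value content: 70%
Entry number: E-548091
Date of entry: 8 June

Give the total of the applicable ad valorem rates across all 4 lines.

Line A: aluminium → 09.01; flat-rolled → 09.01.01; clad → 09.01.01.02. Scheduled 11%. Harrowgate agreement on 09.04: 09.01.01.02 not covered; Harrowgate agreement on 09.04: 09.01.01.02 not covered. → 11%.
Line B: stainless steel → 09.04; in bars → 09.04.01; cold-drawn → 09.04.01.01. Scheduled 30%. No special measure applies. → 30%.
Line C: stainless steel → 09.04; tubes → 09.04.02; cold-drawn → 09.04.02.01. Scheduled 25%. Harrowgate agreement on 09.04: wholly obtained → 1% available; Harrowgate agreement on 09.04: RVC ≥ 55% → 9% available; preferential 1%. → 1%.
Line D: stainless steel → 09.04; flat-rolled → 09.04.03; clad → 09.04.03.02. Scheduled 3%. Harrowgate agreement on 09.04: not wholly obtained; Harrowgate agreement on 09.04: RVC ≥ 55% → 9% available; preference 9% not lower than 3% → no reduction; anti-dumping (Harrowgate, 09.04.03): +29%; total 3% + 29% = 32%. → 32%.
Sum: 11% + 30% + 1% + 32% = 74%.

74%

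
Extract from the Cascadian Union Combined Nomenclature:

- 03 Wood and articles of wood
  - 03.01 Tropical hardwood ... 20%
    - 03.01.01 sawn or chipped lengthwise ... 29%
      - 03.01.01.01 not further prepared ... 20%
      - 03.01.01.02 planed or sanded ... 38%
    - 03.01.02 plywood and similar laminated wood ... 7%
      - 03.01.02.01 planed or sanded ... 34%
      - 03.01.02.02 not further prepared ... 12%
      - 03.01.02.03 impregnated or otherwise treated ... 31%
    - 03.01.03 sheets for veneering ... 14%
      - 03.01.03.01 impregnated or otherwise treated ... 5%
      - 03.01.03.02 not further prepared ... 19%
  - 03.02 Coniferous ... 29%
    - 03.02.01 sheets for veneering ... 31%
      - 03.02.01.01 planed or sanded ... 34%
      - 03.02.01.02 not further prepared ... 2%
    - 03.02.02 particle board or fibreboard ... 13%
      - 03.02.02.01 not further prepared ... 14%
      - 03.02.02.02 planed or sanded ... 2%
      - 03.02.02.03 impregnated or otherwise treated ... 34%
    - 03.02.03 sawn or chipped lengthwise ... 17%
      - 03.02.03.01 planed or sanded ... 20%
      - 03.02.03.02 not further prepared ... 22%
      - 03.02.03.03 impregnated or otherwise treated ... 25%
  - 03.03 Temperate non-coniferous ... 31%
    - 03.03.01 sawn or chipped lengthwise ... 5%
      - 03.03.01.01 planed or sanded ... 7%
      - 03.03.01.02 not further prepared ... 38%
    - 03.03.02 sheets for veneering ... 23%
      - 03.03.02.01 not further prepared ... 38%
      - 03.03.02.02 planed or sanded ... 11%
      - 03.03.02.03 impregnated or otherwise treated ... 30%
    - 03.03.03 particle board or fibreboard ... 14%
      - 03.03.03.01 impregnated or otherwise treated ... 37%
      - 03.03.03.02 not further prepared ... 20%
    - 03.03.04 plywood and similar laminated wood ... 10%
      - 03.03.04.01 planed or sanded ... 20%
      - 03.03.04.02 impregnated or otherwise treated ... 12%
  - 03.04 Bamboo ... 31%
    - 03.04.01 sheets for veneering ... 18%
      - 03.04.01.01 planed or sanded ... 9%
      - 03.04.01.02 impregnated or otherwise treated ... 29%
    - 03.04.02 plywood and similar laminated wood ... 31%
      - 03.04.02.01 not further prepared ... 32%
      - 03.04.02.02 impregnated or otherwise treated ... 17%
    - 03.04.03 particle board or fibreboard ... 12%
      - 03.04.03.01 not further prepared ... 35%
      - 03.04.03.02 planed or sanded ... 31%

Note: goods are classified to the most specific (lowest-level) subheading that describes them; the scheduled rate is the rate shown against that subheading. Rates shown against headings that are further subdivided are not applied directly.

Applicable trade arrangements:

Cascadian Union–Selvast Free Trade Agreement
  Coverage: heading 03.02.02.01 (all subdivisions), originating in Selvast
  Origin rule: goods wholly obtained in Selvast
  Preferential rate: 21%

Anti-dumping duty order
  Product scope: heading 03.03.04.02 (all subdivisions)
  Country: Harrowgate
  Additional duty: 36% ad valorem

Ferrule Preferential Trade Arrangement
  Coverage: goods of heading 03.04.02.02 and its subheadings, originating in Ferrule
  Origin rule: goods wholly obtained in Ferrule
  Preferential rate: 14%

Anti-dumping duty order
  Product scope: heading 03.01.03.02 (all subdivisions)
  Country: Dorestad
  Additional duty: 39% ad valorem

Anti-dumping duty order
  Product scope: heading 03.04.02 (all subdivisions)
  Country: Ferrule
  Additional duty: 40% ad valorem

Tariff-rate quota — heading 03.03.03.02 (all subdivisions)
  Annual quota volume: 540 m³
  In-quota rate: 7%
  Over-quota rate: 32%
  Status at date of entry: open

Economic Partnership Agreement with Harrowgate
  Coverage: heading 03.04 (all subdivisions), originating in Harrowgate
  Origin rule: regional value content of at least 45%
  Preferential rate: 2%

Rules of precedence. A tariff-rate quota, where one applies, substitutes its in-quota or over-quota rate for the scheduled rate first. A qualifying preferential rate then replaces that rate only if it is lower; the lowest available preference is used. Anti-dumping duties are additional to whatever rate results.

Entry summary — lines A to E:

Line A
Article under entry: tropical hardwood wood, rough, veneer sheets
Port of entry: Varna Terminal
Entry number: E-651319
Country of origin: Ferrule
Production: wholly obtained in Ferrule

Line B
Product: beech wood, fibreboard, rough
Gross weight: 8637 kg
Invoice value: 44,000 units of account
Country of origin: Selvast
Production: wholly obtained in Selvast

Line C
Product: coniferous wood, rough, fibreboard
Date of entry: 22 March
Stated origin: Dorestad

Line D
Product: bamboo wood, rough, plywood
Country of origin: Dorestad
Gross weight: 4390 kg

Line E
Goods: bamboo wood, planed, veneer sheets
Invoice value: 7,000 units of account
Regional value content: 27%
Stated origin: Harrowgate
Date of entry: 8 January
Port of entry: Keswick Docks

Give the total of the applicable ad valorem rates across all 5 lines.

Line A: tropical hardwood → 03.01; veneer sheets → 03.01.03; rough → 03.01.03.02. Scheduled 19%. Ferrule agreement on 03.04.02.02: 03.01.03.02 not covered. → 19%.
Line B: beech → 03.03; fibreboard → 03.03.03; rough → 03.03.03.02. Scheduled 20%. quota on 03.03.03.02 open → in-quota 7%; Selvast agreement on 03.02.02.01: 03.03.03.02 not covered. → 7%.
Line C: coniferous → 03.02; fibreboard → 03.02.02; rough → 03.02.02.01. Scheduled 14%. No special measure applies. → 14%.
Line D: bamboo → 03.04; plywood → 03.04.02; rough → 03.04.02.01. Scheduled 32%. No special measure applies. → 32%.
Line E: bamboo → 03.04; veneer sheets → 03.04.01; planed → 03.04.01.01. Scheduled 9%. Harrowgate agreement on 03.04: RVC < 45%. → 9%.
Sum: 19% + 7% + 14% + 32% + 9% = 81%.

81%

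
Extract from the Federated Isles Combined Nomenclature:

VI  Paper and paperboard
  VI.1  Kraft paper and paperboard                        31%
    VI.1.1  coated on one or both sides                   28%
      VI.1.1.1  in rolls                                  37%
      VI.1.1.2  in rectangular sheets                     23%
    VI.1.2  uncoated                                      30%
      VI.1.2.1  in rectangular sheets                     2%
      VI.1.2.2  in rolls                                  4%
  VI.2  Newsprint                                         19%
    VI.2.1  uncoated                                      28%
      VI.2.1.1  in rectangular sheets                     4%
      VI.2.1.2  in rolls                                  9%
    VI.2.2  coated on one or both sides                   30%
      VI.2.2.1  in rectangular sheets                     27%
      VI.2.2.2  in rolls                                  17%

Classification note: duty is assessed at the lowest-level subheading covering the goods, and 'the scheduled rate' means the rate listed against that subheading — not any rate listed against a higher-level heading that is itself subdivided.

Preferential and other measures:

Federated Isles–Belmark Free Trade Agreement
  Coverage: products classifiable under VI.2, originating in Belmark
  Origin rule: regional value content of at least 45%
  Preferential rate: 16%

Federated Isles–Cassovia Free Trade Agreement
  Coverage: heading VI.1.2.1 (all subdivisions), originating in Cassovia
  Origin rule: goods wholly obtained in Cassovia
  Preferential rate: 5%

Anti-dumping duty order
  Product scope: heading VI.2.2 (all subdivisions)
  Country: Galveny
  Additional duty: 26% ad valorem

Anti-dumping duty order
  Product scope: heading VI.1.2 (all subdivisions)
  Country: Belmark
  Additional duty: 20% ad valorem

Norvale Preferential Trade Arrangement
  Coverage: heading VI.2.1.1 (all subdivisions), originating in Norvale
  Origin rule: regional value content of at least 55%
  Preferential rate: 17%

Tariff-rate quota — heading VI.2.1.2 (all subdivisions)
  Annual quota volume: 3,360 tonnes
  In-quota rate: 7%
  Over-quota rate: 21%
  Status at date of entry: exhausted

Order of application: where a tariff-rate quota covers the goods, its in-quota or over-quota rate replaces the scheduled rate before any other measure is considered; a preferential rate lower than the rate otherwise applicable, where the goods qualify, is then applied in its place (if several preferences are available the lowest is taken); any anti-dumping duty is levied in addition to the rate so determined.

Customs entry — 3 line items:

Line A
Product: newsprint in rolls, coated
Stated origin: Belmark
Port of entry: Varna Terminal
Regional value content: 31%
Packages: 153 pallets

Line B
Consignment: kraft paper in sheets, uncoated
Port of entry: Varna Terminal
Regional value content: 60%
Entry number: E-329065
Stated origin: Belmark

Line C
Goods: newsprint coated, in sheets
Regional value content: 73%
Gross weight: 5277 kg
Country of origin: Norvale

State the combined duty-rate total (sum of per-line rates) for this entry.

66%

Line A: newsprint → VI.2; coated → VI.2.2; in rolls → VI.2.2.2. Scheduled 17%. Belmark agreement on VI.2: RVC < 45%. → 17%.
Line B: kraft paper → VI.1; uncoated → VI.1.2; in sheets → VI.1.2.1. Scheduled 2%. Belmark agreement on VI.2: VI.1.2.1 not covered; anti-dumping (Belmark, VI.1.2): +20%; total 2% + 20% = 22%. → 22%.
Line C: newsprint → VI.2; coated → VI.2.2; in sheets → VI.2.2.1. Scheduled 27%. Norvale agreement on VI.2.1.1: VI.2.2.1 not covered. → 27%.
Sum: 17% + 22% + 27% = 66%.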